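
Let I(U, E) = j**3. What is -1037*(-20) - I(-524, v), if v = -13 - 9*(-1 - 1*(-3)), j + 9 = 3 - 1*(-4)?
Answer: 20748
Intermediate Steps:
j = -2 (j = -9 + (3 - 1*(-4)) = -9 + (3 + 4) = -9 + 7 = -2)
v = -31 (v = -13 - 9*(-1 + 3) = -13 - 9*2 = -13 - 18 = -31)
I(U, E) = -8 (I(U, E) = (-2)**3 = -8)
-1037*(-20) - I(-524, v) = -1037*(-20) - 1*(-8) = 20740 + 8 = 20748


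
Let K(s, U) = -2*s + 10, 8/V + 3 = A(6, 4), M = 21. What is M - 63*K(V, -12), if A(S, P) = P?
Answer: 399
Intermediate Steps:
V = 8 (V = 8/(-3 + 4) = 8/1 = 8*1 = 8)
K(s, U) = 10 - 2*s
M - 63*K(V, -12) = 21 - 63*(10 - 2*8) = 21 - 63*(10 - 16) = 21 - 63*(-6) = 21 + 378 = 399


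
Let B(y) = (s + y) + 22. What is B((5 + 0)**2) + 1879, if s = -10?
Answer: 1916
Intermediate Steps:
B(y) = 12 + y (B(y) = (-10 + y) + 22 = 12 + y)
B((5 + 0)**2) + 1879 = (12 + (5 + 0)**2) + 1879 = (12 + 5**2) + 1879 = (12 + 25) + 1879 = 37 + 1879 = 1916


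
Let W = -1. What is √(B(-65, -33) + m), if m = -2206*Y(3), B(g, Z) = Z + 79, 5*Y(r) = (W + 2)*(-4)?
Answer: 3*√5030/5 ≈ 42.553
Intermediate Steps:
Y(r) = -⅘ (Y(r) = ((-1 + 2)*(-4))/5 = (1*(-4))/5 = (⅕)*(-4) = -⅘)
B(g, Z) = 79 + Z
m = 8824/5 (m = -2206*(-⅘) = 8824/5 ≈ 1764.8)
√(B(-65, -33) + m) = √((79 - 33) + 8824/5) = √(46 + 8824/5) = √(9054/5) = 3*√5030/5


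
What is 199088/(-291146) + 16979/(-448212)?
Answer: -47088499295/65247565476 ≈ -0.72169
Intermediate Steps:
199088/(-291146) + 16979/(-448212) = 199088*(-1/291146) + 16979*(-1/448212) = -99544/145573 - 16979/448212 = -47088499295/65247565476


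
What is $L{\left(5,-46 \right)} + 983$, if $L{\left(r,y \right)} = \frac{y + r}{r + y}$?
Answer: $984$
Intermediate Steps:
$L{\left(r,y \right)} = 1$ ($L{\left(r,y \right)} = \frac{r + y}{r + y} = 1$)
$L{\left(5,-46 \right)} + 983 = 1 + 983 = 984$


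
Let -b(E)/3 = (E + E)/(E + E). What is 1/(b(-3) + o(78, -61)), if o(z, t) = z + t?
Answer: 1/14 ≈ 0.071429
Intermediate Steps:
o(z, t) = t + z
b(E) = -3 (b(E) = -3*(E + E)/(E + E) = -3*2*E/(2*E) = -3*2*E*1/(2*E) = -3*1 = -3)
1/(b(-3) + o(78, -61)) = 1/(-3 + (-61 + 78)) = 1/(-3 + 17) = 1/14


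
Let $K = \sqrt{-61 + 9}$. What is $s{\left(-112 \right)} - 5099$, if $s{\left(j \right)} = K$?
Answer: $-5099 + 2 i \sqrt{13} \approx -5099.0 + 7.2111 i$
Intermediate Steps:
$K = 2 i \sqrt{13}$ ($K = \sqrt{-52} = 2 i \sqrt{13} \approx 7.2111 i$)
$s{\left(j \right)} = 2 i \sqrt{13}$
$s{\left(-112 \right)} - 5099 = 2 i \sqrt{13} - 5099 = -5099 + 2 i \sqrt{13}$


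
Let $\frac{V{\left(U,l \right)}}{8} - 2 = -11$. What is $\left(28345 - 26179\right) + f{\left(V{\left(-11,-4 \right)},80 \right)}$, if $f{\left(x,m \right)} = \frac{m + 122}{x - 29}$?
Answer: $2164$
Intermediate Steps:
$V{\left(U,l \right)} = -72$ ($V{\left(U,l \right)} = 16 + 8 \left(-11\right) = 16 - 88 = -72$)
$f{\left(x,m \right)} = \frac{122 + m}{-29 + x}$
$\left(28345 - 26179\right) + f{\left(V{\left(-11,-4 \right)},80 \right)} = \left(28345 - 26179\right) + \frac{122 + 80}{-29 - 72} = 2166 + \frac{1}{-101} \cdot 202 = 2166 - 2 = 2164$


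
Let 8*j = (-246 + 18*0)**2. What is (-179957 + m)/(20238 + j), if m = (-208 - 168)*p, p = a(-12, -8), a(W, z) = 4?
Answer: -120974/18535 ≈ -6.5268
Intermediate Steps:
j = 15129/2 (j = (-246 + 18*0)**2/8 = (-246 + 0)**2/8 = (1/8)*(-246)**2 = (1/8)*60516 = 15129/2 ≈ 7564.5)
p = 4
m = -1504 (m = (-208 - 168)*4 = -376*4 = -1504)
(-179957 + m)/(20238 + j) = (-179957 - 1504)/(20238 + 15129/2) = -181461/55605/2 = -181461*2/55605 = -120974/18535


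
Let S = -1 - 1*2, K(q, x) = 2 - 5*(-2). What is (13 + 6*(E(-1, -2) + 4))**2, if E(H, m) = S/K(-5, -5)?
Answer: 5041/4 ≈ 1260.3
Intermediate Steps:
K(q, x) = 12 (K(q, x) = 2 + 10 = 12)
S = -3 (S = -1 - 2 = -3)
E(H, m) = -1/4 (E(H, m) = -3/12 = -3*1/12 = -1/4)
(13 + 6*(E(-1, -2) + 4))**2 = (13 + 6*(-1/4 + 4))**2 = (13 + 6*(15/4))**2 = (13 + 45/2)**2 = (71/2)**2 = 5041/4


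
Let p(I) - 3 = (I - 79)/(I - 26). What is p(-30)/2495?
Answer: 277/139720 ≈ 0.0019825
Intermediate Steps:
p(I) = 3 + (-79 + I)/(-26 + I) (p(I) = 3 + (I - 79)/(I - 26) = 3 + (-79 + I)/(-26 + I))
p(-30)/2495 = ((-157 + 4*(-30))/(-26 - 30))/2495 = ((-157 - 120)/(-56))*(1/2495) = -1/56*(-277)*(1/2495) = (277/56)*(1/2495) = 277/139720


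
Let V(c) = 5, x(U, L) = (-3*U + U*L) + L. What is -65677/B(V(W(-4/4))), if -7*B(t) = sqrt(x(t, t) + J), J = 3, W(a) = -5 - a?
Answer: 459739*sqrt(2)/6 ≈ 1.0836e+5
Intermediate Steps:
x(U, L) = L - 3*U + L*U (x(U, L) = (-3*U + L*U) + L = L - 3*U + L*U)
B(t) = -sqrt(3 + t**2 - 2*t)/7 (B(t) = -sqrt((t - 3*t + t*t) + 3)/7 = -sqrt((t - 3*t + t**2) + 3)/7 = -sqrt((t**2 - 2*t) + 3)/7 = -sqrt(3 + t**2 - 2*t)/7)
-65677/B(V(W(-4/4))) = -65677*(-7/sqrt(3 + 5**2 - 2*5)) = -65677*(-7/sqrt(3 + 25 - 10)) = -65677*(-7*sqrt(2)/6) = -(-459739)*sqrt(2)/6 = 459739*sqrt(2)/6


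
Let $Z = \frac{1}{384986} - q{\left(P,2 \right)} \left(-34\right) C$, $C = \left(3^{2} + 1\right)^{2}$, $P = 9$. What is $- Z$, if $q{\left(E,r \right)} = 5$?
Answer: $- \frac{6544762001}{384986} \approx -17000.0$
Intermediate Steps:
$C = 100$ ($C = \left(9 + 1\right)^{2} = 10^{2} = 100$)
$Z = \frac{6544762001}{384986}$ ($Z = \frac{1}{384986} - 5 \left(-34\right) 100 = \frac{1}{384986} - \left(-170\right) 100 = \frac{1}{384986} - -17000 = \frac{1}{384986} + 17000 = \frac{6544762001}{384986} \approx 17000.0$)
$- Z = \left(-1\right) \frac{6544762001}{384986} = - \frac{6544762001}{384986}$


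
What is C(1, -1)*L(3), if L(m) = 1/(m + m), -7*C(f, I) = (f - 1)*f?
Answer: 0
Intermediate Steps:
C(f, I) = -f*(-1 + f)/7 (C(f, I) = -(f - 1)*f/7 = -(-1 + f)*f/7 = -f*(-1 + f)/7)
L(m) = 1/(2*m)
C(1, -1)*L(3) = ((⅐)*1*(1 - 1*1))*((½)/3) = ((⅐)*1*(1 - 1))*((½)*(⅓)) = ((⅐)*1*0)*(⅙) = 0*(⅙) = 0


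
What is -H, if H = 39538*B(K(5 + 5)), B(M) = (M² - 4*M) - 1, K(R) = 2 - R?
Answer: -3756110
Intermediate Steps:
B(M) = -1 + M² - 4*M
H = 3756110 (H = 39538*(-1 + (2 - (5 + 5))² - 4*(2 - (5 + 5))) = 39538*(-1 + (2 - 1*10)² - 4*(2 - 1*10)) = 39538*(-1 + (2 - 10)² - 4*(2 - 10)) = 39538*(-1 + (-8)² - 4*(-8)) = 39538*(-1 + 64 + 32) = 39538*95 = 3756110)
-H = -1*3756110 = -3756110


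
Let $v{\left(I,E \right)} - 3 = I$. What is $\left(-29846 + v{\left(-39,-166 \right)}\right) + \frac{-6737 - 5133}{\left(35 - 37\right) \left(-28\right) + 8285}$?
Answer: $- \frac{249257632}{8341} \approx -29883.0$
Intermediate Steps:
$v{\left(I,E \right)} = 3 + I$
$\left(-29846 + v{\left(-39,-166 \right)}\right) + \frac{-6737 - 5133}{\left(35 - 37\right) \left(-28\right) + 8285} = \left(-29846 + \left(3 - 39\right)\right) + \frac{-6737 - 5133}{\left(35 - 37\right) \left(-28\right) + 8285} = \left(-29846 - 36\right) - \frac{11870}{\left(-2\right) \left(-28\right) + 8285} = -29882 - \frac{11870}{56 + 8285} = -29882 - \frac{11870}{8341} = - \frac{249257632}{8341}$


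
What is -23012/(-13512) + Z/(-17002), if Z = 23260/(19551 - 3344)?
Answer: 792584356231/465406338246 ≈ 1.7030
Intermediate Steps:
Z = 23260/16207 ≈ 1.4352
-23012/(-13512) + Z/(-17002) = -23012/(-13512) + (23260/16207)/(-17002) = -23012*(-1/13512) + (23260/16207)*(-1/17002) = 5753/3378 - 11630/137775707 = 792584356231/465406338246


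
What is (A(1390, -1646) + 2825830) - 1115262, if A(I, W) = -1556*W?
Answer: 4271744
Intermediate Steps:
(A(1390, -1646) + 2825830) - 1115262 = (-1556*(-1646) + 2825830) - 1115262 = (2561176 + 2825830) - 1115262 = 5387006 - 1115262 = 4271744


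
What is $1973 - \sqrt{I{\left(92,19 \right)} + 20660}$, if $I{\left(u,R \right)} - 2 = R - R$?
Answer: $1973 - \sqrt{20662} \approx 1829.3$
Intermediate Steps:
$I{\left(u,R \right)} = 2$ ($I{\left(u,R \right)} = 2 + \left(R - R\right) = 2 + 0 = 2$)
$1973 - \sqrt{I{\left(92,19 \right)} + 20660} = 1973 - \sqrt{2 + 20660} = 1973 - \sqrt{20662}$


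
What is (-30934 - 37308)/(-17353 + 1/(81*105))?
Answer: 290199105/73793632 ≈ 3.9326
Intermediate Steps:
(-30934 - 37308)/(-17353 + 1/(81*105)) = -68242/(-17353 + 1/8505) = -68242/(-147587264/8505) = -68242*(-8505/147587264) = 290199105/73793632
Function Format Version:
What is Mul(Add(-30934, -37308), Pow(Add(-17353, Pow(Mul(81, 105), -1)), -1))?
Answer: Rational(290199105, 73793632) ≈ 3.9326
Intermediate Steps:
Mul(Add(-30934, -37308), Pow(Add(-17353, Pow(Mul(81, 105), -1)), -1)) = Mul(-68242, Pow(Add(-17353, Pow(8505, -1)), -1)) = Mul(-68242, Pow(Add(-17353, Rational(1, 8505)), -1)) = Mul(-68242, Pow(Rational(-147587264, 8505), -1)) = Mul(-68242, Rational(-8505, 147587264)) = Rational(290199105, 73793632)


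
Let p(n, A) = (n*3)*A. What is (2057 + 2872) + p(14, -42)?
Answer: 3165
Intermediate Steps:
p(n, A) = 3*A*n (p(n, A) = (3*n)*A = 3*A*n)
(2057 + 2872) + p(14, -42) = (2057 + 2872) + 3*(-42)*14 = 4929 - 1764 = 3165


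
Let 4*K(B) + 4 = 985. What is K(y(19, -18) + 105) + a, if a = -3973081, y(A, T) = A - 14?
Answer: -15891343/4 ≈ -3.9728e+6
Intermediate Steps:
y(A, T) = -14 + A
K(B) = 981/4 (K(B) = -1 + (¼)*985 = -1 + 985/4 = 981/4)
K(y(19, -18) + 105) + a = 981/4 - 3973081 = -15891343/4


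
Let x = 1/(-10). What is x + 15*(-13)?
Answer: -1951/10 ≈ -195.10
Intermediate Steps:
x = -⅒ ≈ -0.10000
x + 15*(-13) = -⅒ + 15*(-13) = -⅒ - 195 = -1951/10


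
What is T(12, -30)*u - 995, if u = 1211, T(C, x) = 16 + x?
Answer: -17949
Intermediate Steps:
T(12, -30)*u - 995 = (16 - 30)*1211 - 995 = -14*1211 - 995 = -16954 - 995 = -17949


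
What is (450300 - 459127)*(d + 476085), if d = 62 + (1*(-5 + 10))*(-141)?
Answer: -4196726534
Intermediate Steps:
d = -643 (d = 62 + (1*5)*(-141) = 62 + 5*(-141) = 62 - 705 = -643)
(450300 - 459127)*(d + 476085) = (450300 - 459127)*(-643 + 476085) = -8827*475442 = -4196726534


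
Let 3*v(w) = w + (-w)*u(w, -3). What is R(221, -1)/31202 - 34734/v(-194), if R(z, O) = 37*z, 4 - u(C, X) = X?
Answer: -135074699/1513297 ≈ -89.259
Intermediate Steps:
u(C, X) = 4 - X
v(w) = -2*w (v(w) = (w + (-w)*(4 - 1*(-3)))/3 = (w + (-w)*(4 + 3))/3 = (w - w*7)/3 = (w - 7*w)/3 = (-6*w)/3 = -2*w)
R(221, -1)/31202 - 34734/v(-194) = (37*221)/31202 - 34734/((-2*(-194))) = 8177*(1/31202) - 34734/388 = 8177/31202 - 34734*1/388 = 8177/31202 - 17367/194 = -135074699/1513297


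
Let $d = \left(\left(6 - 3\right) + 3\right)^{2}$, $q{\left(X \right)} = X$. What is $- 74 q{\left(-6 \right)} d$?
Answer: $15984$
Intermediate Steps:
$d = 36$ ($d = \left(3 + 3\right)^{2} = 6^{2} = 36$)
$- 74 q{\left(-6 \right)} d = \left(-74\right) \left(-6\right) 36 = 444 \cdot 36 = 15984$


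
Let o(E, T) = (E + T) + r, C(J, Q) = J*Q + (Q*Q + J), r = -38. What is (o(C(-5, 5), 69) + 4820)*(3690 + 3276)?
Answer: 33757236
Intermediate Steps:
C(J, Q) = J + Q² + J*Q (C(J, Q) = J*Q + (Q² + J) = J*Q + (J + Q²) = J + Q² + J*Q)
o(E, T) = -38 + E + T (o(E, T) = (E + T) - 38 = -38 + E + T)
(o(C(-5, 5), 69) + 4820)*(3690 + 3276) = ((-38 + (-5 + 5² - 5*5) + 69) + 4820)*(3690 + 3276) = ((-38 + (-5 + 25 - 25) + 69) + 4820)*6966 = ((-38 - 5 + 69) + 4820)*6966 = (26 + 4820)*6966 = 4846*6966 = 33757236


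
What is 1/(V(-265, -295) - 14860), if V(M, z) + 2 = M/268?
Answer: -268/3983281 ≈ -6.7281e-5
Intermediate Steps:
V(M, z) = -2 + M/268
1/(V(-265, -295) - 14860) = 1/((-2 + (1/268)*(-265)) - 14860) = 1/((-2 - 265/268) - 14860) = 1/(-801/268 - 14860) = 1/(-3983281/268) = -268/3983281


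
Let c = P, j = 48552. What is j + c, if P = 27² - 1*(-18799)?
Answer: 68080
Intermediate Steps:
P = 19528 (P = 729 + 18799 = 19528)
c = 19528
j + c = 48552 + 19528 = 68080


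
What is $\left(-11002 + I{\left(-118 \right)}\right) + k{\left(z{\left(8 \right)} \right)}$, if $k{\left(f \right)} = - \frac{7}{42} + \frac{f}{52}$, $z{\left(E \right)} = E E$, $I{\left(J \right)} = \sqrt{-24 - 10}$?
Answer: $- \frac{858073}{78} + i \sqrt{34} \approx -11001.0 + 5.831 i$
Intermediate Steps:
$I{\left(J \right)} = i \sqrt{34}$ ($I{\left(J \right)} = \sqrt{-34} = i \sqrt{34}$)
$z{\left(E \right)} = E^{2}$
$k{\left(f \right)} = - \frac{1}{6} + \frac{f}{52}$ ($k{\left(f \right)} = \left(-7\right) \frac{1}{42} + f \frac{1}{52} = - \frac{1}{6} + \frac{f}{52}$)
$\left(-11002 + I{\left(-118 \right)}\right) + k{\left(z{\left(8 \right)} \right)} = \left(-11002 + i \sqrt{34}\right) - \left(\frac{1}{6} - \frac{8^{2}}{52}\right) = \left(-11002 + i \sqrt{34}\right) + \left(- \frac{1}{6} + \frac{1}{52} \cdot 64\right) = \left(-11002 + i \sqrt{34}\right) + \left(- \frac{1}{6} + \frac{16}{13}\right) = \left(-11002 + i \sqrt{34}\right) + \frac{83}{78} = - \frac{858073}{78} + i \sqrt{34}$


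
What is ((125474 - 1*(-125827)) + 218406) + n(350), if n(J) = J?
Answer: 470057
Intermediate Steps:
((125474 - 1*(-125827)) + 218406) + n(350) = ((125474 - 1*(-125827)) + 218406) + 350 = ((125474 + 125827) + 218406) + 350 = (251301 + 218406) + 350 = 469707 + 350 = 470057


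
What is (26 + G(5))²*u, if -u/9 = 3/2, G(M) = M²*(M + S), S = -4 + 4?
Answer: -615627/2 ≈ -3.0781e+5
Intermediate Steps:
S = 0
G(M) = M³ (G(M) = M²*(M + 0) = M²*M = M³)
u = -27/2 ≈ -13.500
(26 + G(5))²*u = (26 + 5³)²*(-27/2) = (26 + 125)²*(-27/2) = 151²*(-27/2) = 22801*(-27/2) = -615627/2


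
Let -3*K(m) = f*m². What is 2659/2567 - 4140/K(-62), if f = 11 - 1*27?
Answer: 32914249/39470192 ≈ 0.83390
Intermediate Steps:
f = -16 (f = 11 - 27 = -16)
K(m) = 16*m²/3 (K(m) = -(-16)*m²/3 = 16*m²/3)
2659/2567 - 4140/K(-62) = 2659/2567 - 4140/((16/3)*(-62)²) = 2659*(1/2567) - 4140/((16/3)*3844) = 2659/2567 - 4140/61504/3 = 2659/2567 - 4140*3/61504 = 2659/2567 - 3105/15376 = 32914249/39470192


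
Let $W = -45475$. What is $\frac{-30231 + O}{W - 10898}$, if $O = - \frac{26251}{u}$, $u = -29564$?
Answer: $\frac{893723033}{1666611372} \approx 0.53625$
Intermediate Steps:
$O = \frac{26251}{29564}$ ($O = - \frac{26251}{-29564} = \left(-26251\right) \left(- \frac{1}{29564}\right) = \frac{26251}{29564} \approx 0.88794$)
$\frac{-30231 + O}{W - 10898} = \frac{-30231 + \frac{26251}{29564}}{-45475 - 10898} = - \frac{893723033}{29564 \left(-56373\right)} = \left(- \frac{893723033}{29564}\right) \left(- \frac{1}{56373}\right) = \frac{893723033}{1666611372}$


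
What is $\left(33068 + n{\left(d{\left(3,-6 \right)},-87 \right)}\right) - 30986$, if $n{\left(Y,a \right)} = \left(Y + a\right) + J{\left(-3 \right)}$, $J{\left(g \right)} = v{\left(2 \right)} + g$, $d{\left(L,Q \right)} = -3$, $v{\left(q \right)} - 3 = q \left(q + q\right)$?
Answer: $2000$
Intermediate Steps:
$v{\left(q \right)} = 3 + 2 q^{2}$ ($v{\left(q \right)} = 3 + q \left(q + q\right) = 3 + q 2 q = 3 + 2 q^{2}$)
$J{\left(g \right)} = 11 + g$ ($J{\left(g \right)} = \left(3 + 2 \cdot 2^{2}\right) + g = \left(3 + 2 \cdot 4\right) + g = \left(3 + 8\right) + g = 11 + g$)
$n{\left(Y,a \right)} = 8 + Y + a$ ($n{\left(Y,a \right)} = \left(Y + a\right) + \left(11 - 3\right) = \left(Y + a\right) + 8 = 8 + Y + a$)
$\left(33068 + n{\left(d{\left(3,-6 \right)},-87 \right)}\right) - 30986 = \left(33068 - 82\right) - 30986 = 32986 - 30986 = 2000$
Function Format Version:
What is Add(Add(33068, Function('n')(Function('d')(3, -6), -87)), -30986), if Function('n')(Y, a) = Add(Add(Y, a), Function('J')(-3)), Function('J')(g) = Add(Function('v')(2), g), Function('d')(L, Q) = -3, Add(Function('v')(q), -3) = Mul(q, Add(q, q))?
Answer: 2000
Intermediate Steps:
Function('v')(q) = Add(3, Mul(2, Pow(q, 2))) (Function('v')(q) = Add(3, Mul(q, Add(q, q))) = Add(3, Mul(q, Mul(2, q))) = Add(3, Mul(2, Pow(q, 2))))
Function('J')(g) = Add(11, g) (Function('J')(g) = Add(Add(3, Mul(2, Pow(2, 2))), g) = Add(Add(3, Mul(2, 4)), g) = Add(Add(3, 8), g) = Add(11, g))
Function('n')(Y, a) = Add(8, Y, a) (Function('n')(Y, a) = Add(Add(Y, a), Add(11, -3)) = Add(Add(Y, a), 8) = Add(8, Y, a))
Add(Add(33068, Function('n')(Function('d')(3, -6), -87)), -30986) = Add(Add(33068, Add(8, -3, -87)), -30986) = Add(Add(33068, -82), -30986) = Add(32986, -30986) = 2000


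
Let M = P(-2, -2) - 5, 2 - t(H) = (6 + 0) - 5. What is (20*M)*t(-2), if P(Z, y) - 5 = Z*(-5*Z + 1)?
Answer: -440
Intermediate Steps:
t(H) = 1 (t(H) = 2 - ((6 + 0) - 5) = 2 - (6 - 5) = 2 - 1*1 = 2 - 1 = 1)
P(Z, y) = 5 + Z*(1 - 5*Z) (P(Z, y) = 5 + Z*(-5*Z + 1) = 5 + Z*(1 - 5*Z))
M = -22 (M = (5 - 2 - 5*(-2)**2) - 5 = (5 - 2 - 5*4) - 5 = (5 - 2 - 20) - 5 = -17 - 5 = -22)
(20*M)*t(-2) = (20*(-22))*1 = -440*1 = -440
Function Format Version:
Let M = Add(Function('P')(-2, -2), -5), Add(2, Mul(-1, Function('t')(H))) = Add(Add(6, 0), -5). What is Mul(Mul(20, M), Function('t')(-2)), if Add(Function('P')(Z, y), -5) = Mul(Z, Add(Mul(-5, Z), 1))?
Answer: -440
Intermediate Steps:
Function('t')(H) = 1 (Function('t')(H) = Add(2, Mul(-1, Add(Add(6, 0), -5))) = Add(2, Mul(-1, Add(6, -5))) = Add(2, Mul(-1, 1)) = Add(2, -1) = 1)
Function('P')(Z, y) = Add(5, Mul(Z, Add(1, Mul(-5, Z)))) (Function('P')(Z, y) = Add(5, Mul(Z, Add(Mul(-5, Z), 1))) = Add(5, Mul(Z, Add(1, Mul(-5, Z)))))
M = -22 (M = Add(Add(5, -2, Mul(-5, Pow(-2, 2))), -5) = Add(Add(5, -2, Mul(-5, 4)), -5) = Add(Add(5, -2, -20), -5) = Add(-17, -5) = -22)
Mul(Mul(20, M), Function('t')(-2)) = Mul(Mul(20, -22), 1) = Mul(-440, 1) = -440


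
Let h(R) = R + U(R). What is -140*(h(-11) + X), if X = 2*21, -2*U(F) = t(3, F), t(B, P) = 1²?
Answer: -4270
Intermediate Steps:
t(B, P) = 1
U(F) = -½ (U(F) = -½*1 = -½)
h(R) = -½ + R (h(R) = R - ½ = -½ + R)
X = 42
-140*(h(-11) + X) = -140*((-½ - 11) + 42) = -140*(-23/2 + 42) = -140*61/2 = -4270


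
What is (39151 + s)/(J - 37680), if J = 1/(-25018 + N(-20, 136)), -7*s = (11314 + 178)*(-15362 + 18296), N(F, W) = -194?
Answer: 843176790852/6649917127 ≈ 126.80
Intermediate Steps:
s = -33717528/7 (s = -(11314 + 178)*(-15362 + 18296)/7 = -11492*2934/7 = -⅐*33717528 = -33717528/7 ≈ -4.8168e+6)
J = -1/25212 (J = 1/(-25018 - 194) = 1/(-25212) = -1/25212 ≈ -3.9664e-5)
(39151 + s)/(J - 37680) = (39151 - 33717528/7)/(-1/25212 - 37680) = -33443471/(7*(-949988161/25212)) = -33443471/7*(-25212/949988161) = 843176790852/6649917127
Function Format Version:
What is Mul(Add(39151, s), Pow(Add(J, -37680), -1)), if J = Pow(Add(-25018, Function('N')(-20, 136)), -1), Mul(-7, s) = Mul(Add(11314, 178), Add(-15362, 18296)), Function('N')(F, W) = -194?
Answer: Rational(843176790852, 6649917127) ≈ 126.80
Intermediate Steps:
s = Rational(-33717528, 7) (s = Mul(Rational(-1, 7), Mul(Add(11314, 178), Add(-15362, 18296))) = Mul(Rational(-1, 7), Mul(11492, 2934)) = Mul(Rational(-1, 7), 33717528) = Rational(-33717528, 7) ≈ -4.8168e+6)
J = Rational(-1, 25212) (J = Pow(Add(-25018, -194), -1) = Pow(-25212, -1) = Rational(-1, 25212) ≈ -3.9664e-5)
Mul(Add(39151, s), Pow(Add(J, -37680), -1)) = Mul(Add(39151, Rational(-33717528, 7)), Pow(Add(Rational(-1, 25212), -37680), -1)) = Mul(Rational(-33443471, 7), Pow(Rational(-949988161, 25212), -1)) = Mul(Rational(-33443471, 7), Rational(-25212, 949988161)) = Rational(843176790852, 6649917127)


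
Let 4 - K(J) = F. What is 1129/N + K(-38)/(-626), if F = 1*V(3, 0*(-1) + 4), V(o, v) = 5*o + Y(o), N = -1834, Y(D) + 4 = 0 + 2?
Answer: -172562/287021 ≈ -0.60122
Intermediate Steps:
Y(D) = -2 (Y(D) = -4 + (0 + 2) = -4 + 2 = -2)
V(o, v) = -2 + 5*o (V(o, v) = 5*o - 2 = -2 + 5*o)
F = 13 (F = 1*(-2 + 5*3) = 1*(-2 + 15) = 1*13 = 13)
K(J) = -9 (K(J) = 4 - 1*13 = 4 - 13 = -9)
1129/N + K(-38)/(-626) = 1129/(-1834) - 9/(-626) = 1129*(-1/1834) - 9*(-1/626) = -1129/1834 + 9/626 = -172562/287021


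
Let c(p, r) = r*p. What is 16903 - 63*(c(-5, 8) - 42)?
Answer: 22069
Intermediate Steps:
c(p, r) = p*r
16903 - 63*(c(-5, 8) - 42) = 16903 - 63*(-5*8 - 42) = 16903 - 63*(-40 - 42) = 16903 - 63*(-82) = 16903 - 1*(-5166) = 16903 + 5166 = 22069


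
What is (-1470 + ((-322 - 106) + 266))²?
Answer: 2663424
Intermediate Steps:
(-1470 + ((-322 - 106) + 266))² = (-1470 + (-428 + 266))² = (-1470 - 162)² = (-1632)² = 2663424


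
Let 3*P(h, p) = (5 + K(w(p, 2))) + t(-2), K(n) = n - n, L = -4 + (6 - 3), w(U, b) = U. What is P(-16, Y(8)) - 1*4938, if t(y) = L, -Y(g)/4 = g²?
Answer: -14810/3 ≈ -4936.7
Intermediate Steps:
L = -1 (L = -4 + 3 = -1)
K(n) = 0
Y(g) = -4*g²
t(y) = -1
P(h, p) = 4/3 (P(h, p) = ((5 + 0) - 1)/3 = (5 - 1)/3 = (⅓)*4 = 4/3)
P(-16, Y(8)) - 1*4938 = 4/3 - 1*4938 = 4/3 - 4938 = -14810/3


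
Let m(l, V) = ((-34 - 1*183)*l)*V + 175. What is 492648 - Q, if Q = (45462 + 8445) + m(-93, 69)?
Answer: -953923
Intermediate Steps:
m(l, V) = 175 - 217*V*l (m(l, V) = ((-34 - 183)*l)*V + 175 = (-217*l)*V + 175 = -217*V*l + 175 = 175 - 217*V*l)
Q = 1446571 (Q = (45462 + 8445) + (175 - 217*69*(-93)) = 53907 + (175 + 1392489) = 53907 + 1392664 = 1446571)
492648 - Q = 492648 - 1*1446571 = 492648 - 1446571 = -953923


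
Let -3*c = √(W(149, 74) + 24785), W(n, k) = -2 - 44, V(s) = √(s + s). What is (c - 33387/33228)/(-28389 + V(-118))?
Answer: 105313727/2975514076444 + 9463*√24739/805935557 + 2*I*√1459601/2417806671 + 11129*I*√59/4463271114666 ≈ 0.0018822 + 1.0185e-6*I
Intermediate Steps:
V(s) = √2*√s (V(s) = √(2*s) = √2*√s)
W(n, k) = -46
c = -√24739/3 (c = -√(-46 + 24785)/3 = -√24739/3 ≈ -52.429)
(c - 33387/33228)/(-28389 + V(-118)) = (-√24739/3 - 33387/33228)/(-28389 + √2*√(-118)) = (-√24739/3 - 33387*1/33228)/(-28389 + √2*(I*√118)) = (-√24739/3 - 11129/11076)/(-28389 + 2*I*√59) = (-11129/11076 - √24739/3)/(-28389 + 2*I*√59)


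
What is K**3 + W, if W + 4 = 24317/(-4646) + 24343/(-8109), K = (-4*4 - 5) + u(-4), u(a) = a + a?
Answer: -919302264833/37674414 ≈ -24401.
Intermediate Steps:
u(a) = 2*a
K = -29 (K = (-4*4 - 5) + 2*(-4) = (-16 - 5) - 8 = -21 - 8 = -29)
W = -460981787/37674414 (W = -4 + (24317/(-4646) + 24343/(-8109)) = -4 + (24317*(-1/4646) + 24343*(-1/8109)) = -4 + (-24317/4646 - 24343/8109) = -4 - 310284131/37674414 = -460981787/37674414 ≈ -12.236)
K**3 + W = (-29)**3 - 460981787/37674414 = -24389 - 460981787/37674414 = -919302264833/37674414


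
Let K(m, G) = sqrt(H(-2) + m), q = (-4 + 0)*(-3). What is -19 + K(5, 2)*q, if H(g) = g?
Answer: -19 + 12*sqrt(3) ≈ 1.7846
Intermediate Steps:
q = 12 (q = -4*(-3) = 12)
K(m, G) = sqrt(-2 + m)
-19 + K(5, 2)*q = -19 + sqrt(-2 + 5)*12 = -19 + sqrt(3)*12 = -19 + 12*sqrt(3)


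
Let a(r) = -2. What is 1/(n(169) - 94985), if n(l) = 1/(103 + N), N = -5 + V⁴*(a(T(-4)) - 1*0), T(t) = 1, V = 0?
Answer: -98/9308529 ≈ -1.0528e-5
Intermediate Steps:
N = -5 (N = -5 + 0⁴*(-2 - 1*0) = -5 + 0*(-2 + 0) = -5 + 0*(-2) = -5 + 0 = -5)
n(l) = 1/98 (n(l) = 1/(103 - 5) = 1/98)
1/(n(169) - 94985) = 1/(1/98 - 94985) = 1/(-9308529/98) = -98/9308529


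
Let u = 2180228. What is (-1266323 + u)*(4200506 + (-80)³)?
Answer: 3370944075930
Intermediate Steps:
(-1266323 + u)*(4200506 + (-80)³) = (-1266323 + 2180228)*(4200506 + (-80)³) = 913905*(4200506 - 512000) = 913905*3688506 = 3370944075930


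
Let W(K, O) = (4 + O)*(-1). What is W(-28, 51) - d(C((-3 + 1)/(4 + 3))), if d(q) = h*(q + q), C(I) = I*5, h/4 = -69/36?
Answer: -1615/21 ≈ -76.905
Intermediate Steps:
h = -23/3 (h = 4*(-69/36) = 4*(-69*1/36) = 4*(-23/12) = -23/3 ≈ -7.6667)
C(I) = 5*I
W(K, O) = -4 - O
d(q) = -46*q/3 (d(q) = -23*(q + q)/3 = -46*q/3)
W(-28, 51) - d(C((-3 + 1)/(4 + 3))) = (-4 - 1*51) - (-46)*5*((-3 + 1)/(4 + 3))/3 = (-4 - 51) - (-46)*5*(-2/7)/3 = -55 - (-46)*5*(-2*1/7)/3 = -55 - (-46)*5*(-2/7)/3 = -55 - (-46)*(-10)/(3*7) = -55 - 1*460/21 = -55 - 460/21 = -1615/21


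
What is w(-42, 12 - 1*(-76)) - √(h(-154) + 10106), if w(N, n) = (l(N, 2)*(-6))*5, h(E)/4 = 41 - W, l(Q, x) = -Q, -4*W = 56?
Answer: -1260 - √10326 ≈ -1361.6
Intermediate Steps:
W = -14 (W = -¼*56 = -14)
h(E) = 220 (h(E) = 4*(41 - 1*(-14)) = 4*(41 + 14) = 4*55 = 220)
w(N, n) = 30*N (w(N, n) = (-N*(-6))*5 = (6*N)*5 = 30*N)
w(-42, 12 - 1*(-76)) - √(h(-154) + 10106) = 30*(-42) - √(220 + 10106) = -1260 - √10326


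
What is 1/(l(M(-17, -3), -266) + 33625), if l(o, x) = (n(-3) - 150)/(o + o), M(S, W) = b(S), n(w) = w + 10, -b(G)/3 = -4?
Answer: 24/806857 ≈ 2.9745e-5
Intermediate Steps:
b(G) = 12 (b(G) = -3*(-4) = 12)
n(w) = 10 + w
M(S, W) = 12
l(o, x) = -143/(2*o) (l(o, x) = ((10 - 3) - 150)/(o + o) = (7 - 150)/((2*o)) = -143/(2*o))
1/(l(M(-17, -3), -266) + 33625) = 1/(-143/2/12 + 33625) = 1/(-143/2*1/12 + 33625) = 1/(-143/24 + 33625) = 1/(806857/24) = 24/806857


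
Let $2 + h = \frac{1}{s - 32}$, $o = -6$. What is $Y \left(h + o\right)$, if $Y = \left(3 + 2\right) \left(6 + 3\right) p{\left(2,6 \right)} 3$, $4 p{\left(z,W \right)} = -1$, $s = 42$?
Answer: $\frac{2133}{8} \approx 266.63$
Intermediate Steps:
$p{\left(z,W \right)} = - \frac{1}{4}$ ($p{\left(z,W \right)} = \frac{1}{4} \left(-1\right) = - \frac{1}{4}$)
$h = - \frac{19}{10}$ ($h = -2 + \frac{1}{42 - 32} = -2 + \frac{1}{10} = - \frac{19}{10} \approx -1.9$)
$Y = - \frac{135}{4}$ ($Y = \left(3 + 2\right) \left(6 + 3\right) \left(- \frac{1}{4}\right) 3 = 5 \cdot 9 \left(- \frac{1}{4}\right) 3 = 45 \left(- \frac{1}{4}\right) 3 = \left(- \frac{45}{4}\right) 3 = - \frac{135}{4} \approx -33.75$)
$Y \left(h + o\right) = - \frac{135 \left(- \frac{19}{10} - 6\right)}{4} = \left(- \frac{135}{4}\right) \left(- \frac{79}{10}\right) = \frac{2133}{8}$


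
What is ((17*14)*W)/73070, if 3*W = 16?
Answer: 1904/109605 ≈ 0.017371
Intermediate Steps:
W = 16/3 (W = (⅓)*16 = 16/3 ≈ 5.3333)
((17*14)*W)/73070 = ((17*14)*(16/3))/73070 = (238*(16/3))*(1/73070) = (3808/3)*(1/73070) = 1904/109605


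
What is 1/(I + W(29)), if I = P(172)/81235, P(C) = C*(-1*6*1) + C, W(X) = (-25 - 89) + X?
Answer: -16247/1381167 ≈ -0.011763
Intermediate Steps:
W(X) = -114 + X
P(C) = -5*C (P(C) = C*(-6*1) + C = C*(-6) + C = -6*C + C = -5*C)
I = -172/16247 (I = -5*172/81235 = -860*1/81235 = -172/16247 ≈ -0.010587)
1/(I + W(29)) = 1/(-172/16247 + (-114 + 29)) = 1/(-172/16247 - 85) = 1/(-1381167/16247) = -16247/1381167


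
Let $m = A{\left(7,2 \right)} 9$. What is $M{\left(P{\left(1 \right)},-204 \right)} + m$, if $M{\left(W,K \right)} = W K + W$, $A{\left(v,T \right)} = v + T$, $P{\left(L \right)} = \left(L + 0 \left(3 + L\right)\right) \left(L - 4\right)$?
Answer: $690$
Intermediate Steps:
$P{\left(L \right)} = L \left(-4 + L\right)$ ($P{\left(L \right)} = \left(L + 0\right) \left(-4 + L\right) = L \left(-4 + L\right)$)
$A{\left(v,T \right)} = T + v$
$M{\left(W,K \right)} = W + K W$ ($M{\left(W,K \right)} = K W + W = W + K W$)
$m = 81$ ($m = \left(2 + 7\right) 9 = 9 \cdot 9 = 81$)
$M{\left(P{\left(1 \right)},-204 \right)} + m = 1 \left(-4 + 1\right) \left(1 - 204\right) + 81 = 1 \left(-3\right) \left(-203\right) + 81 = \left(-3\right) \left(-203\right) + 81 = 609 + 81 = 690$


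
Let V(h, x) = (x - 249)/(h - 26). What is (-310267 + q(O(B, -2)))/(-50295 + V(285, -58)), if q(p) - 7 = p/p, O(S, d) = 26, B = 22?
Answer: 80357081/13026712 ≈ 6.1686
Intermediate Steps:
V(h, x) = (-249 + x)/(-26 + h)
q(p) = 8 (q(p) = 7 + p/p = 7 + 1 = 8)
(-310267 + q(O(B, -2)))/(-50295 + V(285, -58)) = (-310267 + 8)/(-50295 + (-249 - 58)/(-26 + 285)) = -310259/(-50295 - 307/259) = -310259/(-13026712/259) = -310259*(-259/13026712) = 80357081/13026712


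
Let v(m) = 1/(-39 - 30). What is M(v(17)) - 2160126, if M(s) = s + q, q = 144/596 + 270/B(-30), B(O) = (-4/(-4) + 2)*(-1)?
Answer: -22209178361/10281 ≈ -2.1602e+6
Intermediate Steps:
v(m) = -1/69 (v(m) = 1/(-69) = -1/69)
B(O) = -3 (B(O) = (-4*(-¼) + 2)*(-1) = (1 + 2)*(-1) = 3*(-1) = -3)
q = -13374/149 (q = 144/596 + 270/(-3) = 144*(1/596) + 270*(-⅓) = 36/149 - 90 = -13374/149 ≈ -89.758)
M(s) = -13374/149 + s (M(s) = s - 13374/149 = -13374/149 + s)
M(v(17)) - 2160126 = (-13374/149 - 1/69) - 2160126 = -922955/10281 - 2160126 = -22209178361/10281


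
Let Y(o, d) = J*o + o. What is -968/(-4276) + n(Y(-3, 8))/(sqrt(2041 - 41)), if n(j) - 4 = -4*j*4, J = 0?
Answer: 242/1069 + 13*sqrt(5)/25 ≈ 1.3891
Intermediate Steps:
Y(o, d) = o (Y(o, d) = 0*o + o = 0 + o = o)
n(j) = 4 - 16*j (n(j) = 4 - 4*j*4 = 4 - 16*j)
-968/(-4276) + n(Y(-3, 8))/(sqrt(2041 - 41)) = -968/(-4276) + (4 - 16*(-3))/(sqrt(2041 - 41)) = -968*(-1/4276) + (4 + 48)/(sqrt(2000)) = 242/1069 + 52/((20*sqrt(5))) = 242/1069 + 52*(sqrt(5)/100) = 242/1069 + 13*sqrt(5)/25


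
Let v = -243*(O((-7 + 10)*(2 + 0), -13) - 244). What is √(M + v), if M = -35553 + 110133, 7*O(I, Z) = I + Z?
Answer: √134115 ≈ 366.22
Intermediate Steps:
O(I, Z) = I/7 + Z/7 (O(I, Z) = (I + Z)/7 = I/7 + Z/7)
M = 74580
v = 59535 (v = -243*((((-7 + 10)*(2 + 0))/7 + (⅐)*(-13)) - 244) = -243*(((3*2)/7 - 13/7) - 244) = -243*(((⅐)*6 - 13/7) - 244) = -243*((6/7 - 13/7) - 244) = -243*(-1 - 244) = -243*(-245) = 59535)
√(M + v) = √(74580 + 59535) = √134115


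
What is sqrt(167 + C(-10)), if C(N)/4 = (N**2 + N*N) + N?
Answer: 3*sqrt(103) ≈ 30.447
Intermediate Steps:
C(N) = 4*N + 8*N**2 (C(N) = 4*((N**2 + N*N) + N) = 4*((N**2 + N**2) + N) = 4*(2*N**2 + N) = 4*(N + 2*N**2) = 4*N + 8*N**2)
sqrt(167 + C(-10)) = sqrt(167 + 4*(-10)*(1 + 2*(-10))) = sqrt(167 + 4*(-10)*(1 - 20)) = sqrt(167 + 4*(-10)*(-19)) = sqrt(167 + 760) = sqrt(927) = 3*sqrt(103)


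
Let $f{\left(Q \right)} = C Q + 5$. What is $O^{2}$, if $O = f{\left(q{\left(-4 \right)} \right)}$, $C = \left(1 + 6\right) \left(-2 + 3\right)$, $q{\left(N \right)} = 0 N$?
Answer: $25$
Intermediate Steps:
$q{\left(N \right)} = 0$
$C = 7$ ($C = 7 \cdot 1 = 7$)
$f{\left(Q \right)} = 5 + 7 Q$ ($f{\left(Q \right)} = 7 Q + 5 = 5 + 7 Q$)
$O = 5$ ($O = 5 + 7 \cdot 0 = 5 + 0 = 5$)
$O^{2} = 5^{2} = 25$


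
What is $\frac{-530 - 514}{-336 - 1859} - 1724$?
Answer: $- \frac{3783136}{2195} \approx -1723.5$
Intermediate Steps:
$\frac{-530 - 514}{-336 - 1859} - 1724 = - \frac{1044}{-2195} - 1724 = \left(-1044\right) \left(- \frac{1}{2195}\right) - 1724 = \frac{1044}{2195} - 1724 = - \frac{3783136}{2195}$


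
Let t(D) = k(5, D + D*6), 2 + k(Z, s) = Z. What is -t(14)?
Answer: -3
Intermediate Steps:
k(Z, s) = -2 + Z
t(D) = 3 (t(D) = -2 + 5 = 3)
-t(14) = -1*3 = -3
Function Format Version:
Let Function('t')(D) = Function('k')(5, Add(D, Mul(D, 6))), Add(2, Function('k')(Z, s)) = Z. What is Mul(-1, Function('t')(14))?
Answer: -3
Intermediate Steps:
Function('k')(Z, s) = Add(-2, Z)
Function('t')(D) = 3 (Function('t')(D) = Add(-2, 5) = 3)
Mul(-1, Function('t')(14)) = Mul(-1, 3) = -3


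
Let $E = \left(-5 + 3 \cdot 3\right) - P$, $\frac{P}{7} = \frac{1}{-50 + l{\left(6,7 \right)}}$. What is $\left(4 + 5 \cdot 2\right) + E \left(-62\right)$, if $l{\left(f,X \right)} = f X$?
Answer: $- \frac{1153}{4} \approx -288.25$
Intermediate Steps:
$l{\left(f,X \right)} = X f$
$P = - \frac{7}{8}$ ($P = \frac{7}{-50 + 7 \cdot 6} = \frac{7}{-50 + 42} = \frac{7}{-8} = 7 \left(- \frac{1}{8}\right) = - \frac{7}{8} \approx -0.875$)
$E = \frac{39}{8}$ ($E = \left(-5 + 3 \cdot 3\right) - - \frac{7}{8} = \left(-5 + 9\right) + \frac{7}{8} = 4 + \frac{7}{8} = \frac{39}{8} \approx 4.875$)
$\left(4 + 5 \cdot 2\right) + E \left(-62\right) = \left(4 + 5 \cdot 2\right) + \frac{39}{8} \left(-62\right) = \left(4 + 10\right) - \frac{1209}{4} = 14 - \frac{1209}{4} = - \frac{1153}{4}$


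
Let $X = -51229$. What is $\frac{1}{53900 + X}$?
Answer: $\frac{1}{2671} \approx 0.00037439$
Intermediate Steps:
$\frac{1}{53900 + X} = \frac{1}{53900 - 51229} = \frac{1}{2671}$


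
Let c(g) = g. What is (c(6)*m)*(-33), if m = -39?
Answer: 7722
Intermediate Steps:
(c(6)*m)*(-33) = (6*(-39))*(-33) = -234*(-33) = 7722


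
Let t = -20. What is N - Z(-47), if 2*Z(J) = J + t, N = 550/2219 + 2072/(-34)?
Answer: -2051627/75446 ≈ -27.193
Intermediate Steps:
N = -2289534/37723 (N = 550*(1/2219) + 2072*(-1/34) = 550/2219 - 1036/17 = -2289534/37723 ≈ -60.693)
Z(J) = -10 + J/2 (Z(J) = (J - 20)/2 = (-20 + J)/2 = -10 + J/2)
N - Z(-47) = -2289534/37723 - (-10 + (1/2)*(-47)) = -2289534/37723 - (-10 - 47/2) = -2289534/37723 - 1*(-67/2) = -2289534/37723 + 67/2 = -2051627/75446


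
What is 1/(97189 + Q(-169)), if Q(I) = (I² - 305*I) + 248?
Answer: 1/177543 ≈ 5.6324e-6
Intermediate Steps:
Q(I) = 248 + I² - 305*I
1/(97189 + Q(-169)) = 1/(97189 + (248 + (-169)² - 305*(-169))) = 1/(97189 + (248 + 28561 + 51545)) = 1/(97189 + 80354) = 1/177543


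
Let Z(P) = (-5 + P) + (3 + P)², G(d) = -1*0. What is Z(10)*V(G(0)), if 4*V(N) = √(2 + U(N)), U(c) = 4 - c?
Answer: 87*√6/2 ≈ 106.55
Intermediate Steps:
G(d) = 0
V(N) = √(6 - N)/4 (V(N) = √(2 + (4 - N))/4 = √(6 - N)/4)
Z(P) = -5 + P + (3 + P)²
Z(10)*V(G(0)) = (-5 + 10 + (3 + 10)²)*(√(6 - 1*0)/4) = (-5 + 10 + 13²)*(√(6 + 0)/4) = (-5 + 10 + 169)*(√6/4) = 174*(√6/4) = 87*√6/2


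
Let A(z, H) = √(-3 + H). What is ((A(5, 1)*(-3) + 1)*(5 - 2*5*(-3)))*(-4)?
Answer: -140 + 420*I*√2 ≈ -140.0 + 593.97*I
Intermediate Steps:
((A(5, 1)*(-3) + 1)*(5 - 2*5*(-3)))*(-4) = ((√(-3 + 1)*(-3) + 1)*(5 - 2*5*(-3)))*(-4) = ((√(-2)*(-3) + 1)*(5 - 10*(-3)))*(-4) = (((I*√2)*(-3) + 1)*(5 - 1*(-30)))*(-4) = ((-3*I*√2 + 1)*(5 + 30))*(-4) = ((1 - 3*I*√2)*35)*(-4) = (35 - 105*I*√2)*(-4) = -140 + 420*I*√2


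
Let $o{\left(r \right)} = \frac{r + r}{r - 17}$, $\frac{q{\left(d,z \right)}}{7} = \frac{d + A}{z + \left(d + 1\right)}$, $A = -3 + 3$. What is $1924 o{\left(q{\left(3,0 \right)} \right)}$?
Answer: $- \frac{80808}{47} \approx -1719.3$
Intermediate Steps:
$A = 0$
$q{\left(d,z \right)} = \frac{7 d}{1 + d + z}$ ($q{\left(d,z \right)} = 7 \frac{d + 0}{z + \left(d + 1\right)} = 7 \frac{d}{z + \left(1 + d\right)} = 7 \frac{d}{1 + d + z} = \frac{7 d}{1 + d + z}$)
$o{\left(r \right)} = \frac{2 r}{-17 + r}$
$1924 o{\left(q{\left(3,0 \right)} \right)} = 1924 \frac{2 \cdot 7 \cdot 3 \frac{1}{1 + 3 + 0}}{-17 + 7 \cdot 3 \frac{1}{1 + 3 + 0}} = 1924 \frac{2 \cdot 7 \cdot 3 \cdot \frac{1}{4}}{-17 + 7 \cdot 3 \cdot \frac{1}{4}} = 1924 \cdot 2 \cdot \frac{21}{4} \frac{1}{-17 + \frac{21}{4}} = 1924 \cdot 2 \cdot \frac{21}{4} \frac{1}{- \frac{47}{4}} = 1924 \cdot 2 \cdot \frac{21}{4} \left(- \frac{4}{47}\right) = 1924 \left(- \frac{42}{47}\right) = - \frac{80808}{47}$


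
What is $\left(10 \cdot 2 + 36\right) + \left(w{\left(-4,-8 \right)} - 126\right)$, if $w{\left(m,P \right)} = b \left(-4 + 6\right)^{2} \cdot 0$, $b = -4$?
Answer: $-70$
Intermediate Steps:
$w{\left(m,P \right)} = 0$ ($w{\left(m,P \right)} = - 4 \left(-4 + 6\right)^{2} \cdot 0 = - 4 \cdot 2^{2} \cdot 0 = \left(-4\right) 4 \cdot 0 = \left(-16\right) 0 = 0$)
$\left(10 \cdot 2 + 36\right) + \left(w{\left(-4,-8 \right)} - 126\right) = \left(10 \cdot 2 + 36\right) + \left(0 - 126\right) = \left(20 + 36\right) - 126 = 56 - 126 = -70$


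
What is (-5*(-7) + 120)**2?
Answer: 24025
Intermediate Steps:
(-5*(-7) + 120)**2 = (35 + 120)**2 = 155**2 = 24025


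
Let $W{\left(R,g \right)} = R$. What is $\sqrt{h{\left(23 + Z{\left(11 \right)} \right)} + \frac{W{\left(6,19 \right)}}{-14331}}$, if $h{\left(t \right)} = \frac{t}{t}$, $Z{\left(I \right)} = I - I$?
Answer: $\frac{5 \sqrt{912407}}{4777} \approx 0.99979$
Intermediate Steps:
$Z{\left(I \right)} = 0$
$h{\left(t \right)} = 1$
$\sqrt{h{\left(23 + Z{\left(11 \right)} \right)} + \frac{W{\left(6,19 \right)}}{-14331}} = \sqrt{1 + \frac{6}{-14331}} = \sqrt{1 + 6 \left(- \frac{1}{14331}\right)} = \sqrt{1 - \frac{2}{4777}} = \sqrt{\frac{4775}{4777}} = \frac{5 \sqrt{912407}}{4777}$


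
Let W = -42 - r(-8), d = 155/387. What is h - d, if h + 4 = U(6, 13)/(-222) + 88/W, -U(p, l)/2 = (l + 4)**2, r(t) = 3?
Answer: -268658/71595 ≈ -3.7525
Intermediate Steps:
U(p, l) = -2*(4 + l)**2 (U(p, l) = -2*(l + 4)**2 = -2*(4 + l)**2)
d = 155/387 (d = 155*(1/387) = 155/387 ≈ 0.40052)
W = -45 (W = -42 - 1*3 = -42 - 3 = -45)
h = -5581/1665 (h = -4 + (-2*(4 + 13)**2/(-222) + 88/(-45)) = -4 + (-2*17**2*(-1/222) + 88*(-1/45)) = -4 + (-2*289*(-1/222) - 88/45) = -4 + (-578*(-1/222) - 88/45) = -4 + (289/111 - 88/45) = -4 + 1079/1665 = -5581/1665 ≈ -3.3520)
h - d = -5581/1665 - 1*155/387 = -5581/1665 - 155/387 = -268658/71595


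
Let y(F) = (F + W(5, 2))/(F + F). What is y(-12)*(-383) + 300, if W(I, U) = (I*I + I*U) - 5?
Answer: 2349/4 ≈ 587.25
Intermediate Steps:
W(I, U) = -5 + I² + I*U (W(I, U) = (I² + I*U) - 5 = -5 + I² + I*U)
y(F) = (30 + F)/(2*F) (y(F) = (F + (-5 + 5² + 5*2))/(F + F) = (F + (-5 + 25 + 10))/((2*F)) = (F + 30)*(1/(2*F)) = (30 + F)*(1/(2*F)) = (30 + F)/(2*F))
y(-12)*(-383) + 300 = ((½)*(30 - 12)/(-12))*(-383) + 300 = ((½)*(-1/12)*18)*(-383) + 300 = -¾*(-383) + 300 = 1149/4 + 300 = 2349/4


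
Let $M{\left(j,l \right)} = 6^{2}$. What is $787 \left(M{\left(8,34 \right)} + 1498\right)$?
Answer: $1207258$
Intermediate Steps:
$M{\left(j,l \right)} = 36$
$787 \left(M{\left(8,34 \right)} + 1498\right) = 787 \left(36 + 1498\right) = 787 \cdot 1534 = 1207258$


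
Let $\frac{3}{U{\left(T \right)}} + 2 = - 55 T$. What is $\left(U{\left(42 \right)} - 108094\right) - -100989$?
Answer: $- \frac{16426763}{2312} \approx -7105.0$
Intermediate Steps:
$U{\left(T \right)} = \frac{3}{-2 - 55 T}$
$\left(U{\left(42 \right)} - 108094\right) - -100989 = \left(- \frac{3}{2 + 55 \cdot 42} - 108094\right) - -100989 = \left(- \frac{3}{2 + 2310} - 108094\right) + 100989 = \left(- \frac{3}{2312} - 108094\right) + 100989 = - \frac{249913331}{2312} + 100989 = - \frac{16426763}{2312}$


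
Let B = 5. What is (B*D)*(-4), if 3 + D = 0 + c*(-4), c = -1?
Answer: -20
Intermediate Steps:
D = 1 (D = -3 + (0 - 1*(-4)) = -3 + (0 + 4) = -3 + 4 = 1)
(B*D)*(-4) = (5*1)*(-4) = 5*(-4) = -20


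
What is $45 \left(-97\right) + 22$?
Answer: $-4343$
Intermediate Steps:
$45 \left(-97\right) + 22 = -4365 + 22 = -4343$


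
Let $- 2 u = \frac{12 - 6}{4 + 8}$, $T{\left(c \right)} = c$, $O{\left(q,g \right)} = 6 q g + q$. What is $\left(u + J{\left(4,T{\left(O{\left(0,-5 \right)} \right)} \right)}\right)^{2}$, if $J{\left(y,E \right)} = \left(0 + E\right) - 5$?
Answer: $\frac{441}{16} \approx 27.563$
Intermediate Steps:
$O{\left(q,g \right)} = q + 6 g q$ ($O{\left(q,g \right)} = 6 g q + q = q + 6 g q$)
$J{\left(y,E \right)} = -5 + E$ ($J{\left(y,E \right)} = E - 5 = -5 + E$)
$u = - \frac{1}{4}$ ($u = - \frac{\left(12 - 6\right) \frac{1}{4 + 8}}{2} = - \frac{6 \cdot \frac{1}{12}}{2} = \left(- \frac{1}{2}\right) \frac{1}{2} = - \frac{1}{4} \approx -0.25$)
$\left(u + J{\left(4,T{\left(O{\left(0,-5 \right)} \right)} \right)}\right)^{2} = \left(- \frac{1}{4} - \left(5 + 0 \left(1 + 6 \left(-5\right)\right)\right)\right)^{2} = \left(- \frac{1}{4} - \left(5 + 0 \left(1 - 30\right)\right)\right)^{2} = \left(- \frac{1}{4} + \left(-5 + 0 \left(-29\right)\right)\right)^{2} = \left(- \frac{1}{4} + \left(-5 + 0\right)\right)^{2} = \left(- \frac{1}{4} - 5\right)^{2} = \left(- \frac{21}{4}\right)^{2} = \frac{441}{16}$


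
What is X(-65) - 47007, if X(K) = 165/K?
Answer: -611124/13 ≈ -47010.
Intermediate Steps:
X(-65) - 47007 = 165/(-65) - 47007 = 165*(-1/65) - 47007 = -33/13 - 47007 = -611124/13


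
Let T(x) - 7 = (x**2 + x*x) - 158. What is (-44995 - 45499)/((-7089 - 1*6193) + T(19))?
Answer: 90494/12711 ≈ 7.1193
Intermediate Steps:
T(x) = -151 + 2*x**2 (T(x) = 7 + ((x**2 + x*x) - 158) = 7 + ((x**2 + x**2) - 158) = 7 + (2*x**2 - 158) = 7 + (-158 + 2*x**2) = -151 + 2*x**2)
(-44995 - 45499)/((-7089 - 1*6193) + T(19)) = (-44995 - 45499)/((-7089 - 1*6193) + (-151 + 2*19**2)) = -90494/((-7089 - 6193) + (-151 + 2*361)) = -90494/(-13282 + (-151 + 722)) = -90494/(-13282 + 571) = -90494/(-12711) = -90494*(-1/12711) = 90494/12711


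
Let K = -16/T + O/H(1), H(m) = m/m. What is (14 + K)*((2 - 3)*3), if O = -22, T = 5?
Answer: 168/5 ≈ 33.600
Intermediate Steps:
H(m) = 1
K = -126/5 (K = -16/5 - 22/1 = -16*⅕ - 22*1 = -16/5 - 22 = -126/5 ≈ -25.200)
(14 + K)*((2 - 3)*3) = (14 - 126/5)*((2 - 3)*3) = -(-56)*3/5 = -56/5*(-3) = 168/5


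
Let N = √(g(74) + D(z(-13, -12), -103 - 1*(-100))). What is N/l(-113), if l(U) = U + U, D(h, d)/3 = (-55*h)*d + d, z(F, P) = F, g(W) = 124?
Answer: -2*I*√395/113 ≈ -0.35176*I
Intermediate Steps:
D(h, d) = 3*d - 165*d*h (D(h, d) = 3*((-55*h)*d + d) = 3*(-55*d*h + d) = 3*(d - 55*d*h) = 3*d - 165*d*h)
l(U) = 2*U
N = 4*I*√395 (N = √(124 + 3*(-103 - 1*(-100))*(1 - 55*(-13))) = √(124 + 3*(-103 + 100)*(1 + 715)) = √(124 + 3*(-3)*716) = √(124 - 6444) = √(-6320) = 4*I*√395 ≈ 79.498*I)
N/l(-113) = (4*I*√395)/((2*(-113))) = (4*I*√395)/(-226) = (4*I*√395)*(-1/226) = -2*I*√395/113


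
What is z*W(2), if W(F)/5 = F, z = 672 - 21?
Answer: 6510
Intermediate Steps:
z = 651
W(F) = 5*F
z*W(2) = 651*(5*2) = 651*10 = 6510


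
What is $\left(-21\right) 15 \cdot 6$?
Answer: $-1890$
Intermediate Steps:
$\left(-21\right) 15 \cdot 6 = \left(-315\right) 6 = -1890$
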